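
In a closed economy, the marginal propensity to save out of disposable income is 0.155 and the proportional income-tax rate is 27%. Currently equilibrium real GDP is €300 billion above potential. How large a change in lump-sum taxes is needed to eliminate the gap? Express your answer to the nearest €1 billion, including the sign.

+€136 billion

MPC = 1 − MPS = 1 − 0.155 = 0.845.
Spending multiplier = 1/(1 − c(1−t)) = 1/(1 − 0.845×0.73) = 1/0.38315 ≈ 2.61.
Tax multiplier = −c·k = −0.845/0.38315 ≈ −2.205. Need ΔY = −€300 billion, so ΔT = ΔY/(−c·k) = −(−€300 billion) × 0.38315 / 0.845 ≈ +€136 billion.
The government should raise lump-sum taxes by €136 billion.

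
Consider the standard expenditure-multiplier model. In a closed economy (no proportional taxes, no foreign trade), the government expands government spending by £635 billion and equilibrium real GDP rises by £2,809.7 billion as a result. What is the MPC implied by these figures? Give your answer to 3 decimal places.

Implied spending multiplier k = ΔY/ΔG = 2,809.7/635 ≈ 4.4247.
Since k = 1/(1 − MPC), MPC = 1 − 1/k = 1 − ΔG/ΔY = 1 − 635/2,809.7 ≈ 0.774.

0.774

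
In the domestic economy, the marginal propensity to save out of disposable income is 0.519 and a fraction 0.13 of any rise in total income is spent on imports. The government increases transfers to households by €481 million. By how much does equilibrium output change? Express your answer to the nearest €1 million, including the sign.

MPC = 1 − MPS = 1 − 0.519 = 0.481.
The transfer change shifts disposable income by +€481 million, so first-round consumption changes by c·ΔTR = 0.481 × (+€481 million) = +€231.361 million.
Expenditure multiplier = 1/(1 − c + m) = 1/(1 − 0.481 + 0.13) = 1/0.649 ≈ 1.541.
The transfer multiplier is c × k ≈ 0.741, so ΔY = k × (c·ΔTR) = (+€231.361 million) / 0.649 ≈ +€356 million.

+€356 million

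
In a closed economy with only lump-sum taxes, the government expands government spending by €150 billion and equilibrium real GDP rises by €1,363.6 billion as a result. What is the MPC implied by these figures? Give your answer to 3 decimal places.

0.890

Implied spending multiplier k = ΔY/ΔG = 1,363.6/150 ≈ 9.0907.
Since k = 1/(1 − MPC), MPC = 1 − 1/k = 1 − ΔG/ΔY = 1 − 150/1,363.6 ≈ 0.890.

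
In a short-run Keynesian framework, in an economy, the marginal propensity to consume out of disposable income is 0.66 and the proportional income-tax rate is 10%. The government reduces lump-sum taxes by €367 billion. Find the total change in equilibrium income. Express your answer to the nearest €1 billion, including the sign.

+€597 billion

A lump-sum tax change of −€367 billion shifts disposable income by +€367 billion; first-round consumption changes by −c × ΔT = −0.66 × (−€367 billion) = +€242.22 billion.
Expenditure multiplier = 1/(1 − c(1−t)) = 1/(1 − 0.66×0.9) = 1/0.406 ≈ 2.463.
The tax multiplier is −c × k ≈ −1.626, so ΔY = k × (−c·ΔT) = (+€242.22 billion) / 0.406 ≈ +€597 billion.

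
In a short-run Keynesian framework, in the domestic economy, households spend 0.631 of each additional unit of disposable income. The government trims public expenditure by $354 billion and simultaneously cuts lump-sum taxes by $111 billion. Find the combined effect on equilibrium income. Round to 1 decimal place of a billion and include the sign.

Expenditure multiplier = 1/(1 − MPC) = 1/(1 − 0.631) = 1/0.369 ≈ 2.71.
ΔG contributes k·ΔG = (−$354 billion) / 0.369 ≈ −$959.3 billion.
ΔT of −$111 billion changes first-round spending by −c·ΔT = +$70.041 billion, contributing k·(−c·ΔT) = (+$70.041 billion) / 0.369 ≈ +$189.8 billion.
Net ΔY = k(ΔG − c·ΔT) = (−$283.959 billion) / 0.369 ≈ −$769.5 billion.

−$769.5 billion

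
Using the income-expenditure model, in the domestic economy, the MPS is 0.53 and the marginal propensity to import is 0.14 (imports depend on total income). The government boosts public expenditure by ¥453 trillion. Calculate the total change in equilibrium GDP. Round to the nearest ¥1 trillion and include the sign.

MPC = 1 − MPS = 1 − 0.53 = 0.47.
Government-spending multiplier = 1/(1 − c + m) = 1/(1 − 0.47 + 0.14) = 1/0.67 ≈ 1.493.
ΔY = k × ΔG = (+¥453 trillion) / 0.67 ≈ +¥676 trillion.

+¥676 trillion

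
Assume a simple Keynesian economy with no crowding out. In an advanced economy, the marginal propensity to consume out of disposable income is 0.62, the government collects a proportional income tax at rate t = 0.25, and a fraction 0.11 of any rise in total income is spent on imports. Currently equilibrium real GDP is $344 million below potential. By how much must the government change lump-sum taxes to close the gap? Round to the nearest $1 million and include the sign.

−$358 million

Spending multiplier = 1/(1 − c(1−t) + m) = 1/(1 − 0.62×0.75 + 0.11) = 1/0.645 ≈ 1.55.
Tax multiplier = −c·k = −0.62/0.645 ≈ −0.961. Need ΔY = +$344 million, so ΔT = ΔY/(−c·k) = −(+$344 million) × 0.645 / 0.62 ≈ −$358 million.
The government should cut lump-sum taxes by $358 million.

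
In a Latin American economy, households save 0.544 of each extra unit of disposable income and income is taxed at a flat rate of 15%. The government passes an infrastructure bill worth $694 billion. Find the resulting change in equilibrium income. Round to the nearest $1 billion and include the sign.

MPC = 1 − MPS = 1 − 0.544 = 0.456.
Spending multiplier = 1/(1 − c(1−t)) = 1/(1 − 0.456×0.85) = 1/0.6124 ≈ 1.633.
ΔY = k × ΔG = (+$694 billion) / 0.6124 ≈ +$1,133 billion.

+$1,133 billion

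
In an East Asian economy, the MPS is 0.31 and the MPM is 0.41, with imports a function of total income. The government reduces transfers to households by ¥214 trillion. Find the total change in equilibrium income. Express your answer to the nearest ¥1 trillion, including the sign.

MPC = 1 − MPS = 1 − 0.31 = 0.69.
The transfer change shifts disposable income by −¥214 trillion, so first-round consumption changes by c·ΔTR = 0.69 × (−¥214 trillion) = −¥147.66 trillion.
Expenditure multiplier = 1/(1 − c + m) = 1/(1 − 0.69 + 0.41) = 1/0.72 ≈ 1.389.
The transfer multiplier is c × k ≈ 0.958, so ΔY = k × (c·ΔTR) = (−¥147.66 trillion) / 0.72 ≈ −¥205 trillion.

−¥205 trillion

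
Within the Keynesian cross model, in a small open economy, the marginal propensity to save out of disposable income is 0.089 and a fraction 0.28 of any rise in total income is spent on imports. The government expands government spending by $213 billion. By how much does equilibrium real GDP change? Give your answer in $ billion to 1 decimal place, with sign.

+$577.2 billion

MPC = 1 − MPS = 1 − 0.089 = 0.911.
Expenditure multiplier = 1/(1 − c + m) = 1/(1 − 0.911 + 0.28) = 1/0.369 ≈ 2.71.
ΔY = k × ΔG = (+$213 billion) / 0.369 ≈ +$577.2 billion.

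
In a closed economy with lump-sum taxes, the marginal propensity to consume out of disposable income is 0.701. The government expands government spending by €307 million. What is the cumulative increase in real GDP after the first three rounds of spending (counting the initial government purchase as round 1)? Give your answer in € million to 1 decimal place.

€673.1 million

Round 1 adds ΔG = €307 million; each later round is MPC = 0.701 times the previous.
After 3 rounds: 307 + 215.207 + 150.860107 = ΔG·(1 − c^3)/(1 − c) = 307 × (1 − 0.344472101)/0.299 ≈ €673.1 million.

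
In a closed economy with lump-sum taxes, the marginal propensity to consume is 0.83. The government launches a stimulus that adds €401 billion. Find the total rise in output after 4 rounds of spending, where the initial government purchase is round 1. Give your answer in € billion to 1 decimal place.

€1,239.4 billion

Round 1 adds ΔG = €401 billion; each later round is MPC = 0.83 times the previous.
After 4 rounds: 401 + 332.83 + 276.2489 + 229.286587 = ΔG·(1 − c^4)/(1 − c) = 401 × (1 − 0.47458321)/0.17 ≈ €1,239.4 billion.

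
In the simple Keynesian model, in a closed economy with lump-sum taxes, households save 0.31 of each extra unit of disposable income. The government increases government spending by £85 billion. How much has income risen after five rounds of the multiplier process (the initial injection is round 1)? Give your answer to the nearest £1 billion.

£231 billion

MPC = 1 − MPS = 1 − 0.31 = 0.69.
Round 1 adds ΔG = £85 billion; each later round is MPC = 0.69 times the previous.
After 5 rounds: 85 + 58.65 + 40.4685 + 27.923265 + 19.26705285 = ΔG·(1 − c^5)/(1 − c) = 85 × (1 − 0.1564031349)/0.31 ≈ £231 billion.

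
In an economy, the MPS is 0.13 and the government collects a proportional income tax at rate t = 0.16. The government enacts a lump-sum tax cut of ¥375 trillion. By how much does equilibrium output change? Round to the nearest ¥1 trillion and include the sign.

MPC = 1 − MPS = 1 − 0.13 = 0.87.
A lump-sum tax change of −¥375 trillion shifts disposable income by +¥375 trillion; first-round consumption changes by −c × ΔT = −0.87 × (−¥375 trillion) = +¥326.25 trillion.
Expenditure multiplier = 1/(1 − c(1−t)) = 1/(1 − 0.87×0.84) = 1/0.2692 ≈ 3.715.
The tax multiplier is −c × k ≈ −3.232, so ΔY = k × (−c·ΔT) = (+¥326.25 trillion) / 0.2692 ≈ +¥1,212 trillion.

+¥1,212 trillion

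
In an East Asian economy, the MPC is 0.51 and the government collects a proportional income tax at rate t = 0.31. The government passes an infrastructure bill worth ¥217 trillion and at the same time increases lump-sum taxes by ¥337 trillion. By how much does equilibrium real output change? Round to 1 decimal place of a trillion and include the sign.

Expenditure multiplier = 1/(1 − c(1−t)) = 1/(1 − 0.51×0.69) = 1/0.6481 ≈ 1.543.
ΔG contributes k·ΔG = (+¥217 trillion) / 0.6481 ≈ +¥334.8 trillion.
ΔT of +¥337 trillion changes first-round spending by −c·ΔT = −¥171.87 trillion, contributing k·(−c·ΔT) = (−¥171.87 trillion) / 0.6481 ≈ −¥265.2 trillion.
Net ΔY = k(ΔG − c·ΔT) = (+¥45.13 trillion) / 0.6481 ≈ +¥69.6 trillion.

+¥69.6 trillion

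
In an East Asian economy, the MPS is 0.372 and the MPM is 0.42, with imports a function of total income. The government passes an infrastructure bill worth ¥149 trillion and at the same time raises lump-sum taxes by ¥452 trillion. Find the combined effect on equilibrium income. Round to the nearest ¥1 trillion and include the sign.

−¥170 trillion

MPC = 1 − MPS = 1 − 0.372 = 0.628.
Expenditure multiplier = 1/(1 − c + m) = 1/(1 − 0.628 + 0.42) = 1/0.792 ≈ 1.263.
ΔG contributes k·ΔG = (+¥149 trillion) / 0.792 ≈ +¥188.1 trillion.
ΔT of +¥452 trillion changes first-round spending by −c·ΔT = −¥283.856 trillion, contributing k·(−c·ΔT) = (−¥283.856 trillion) / 0.792 ≈ −¥358.4 trillion.
Net ΔY = k(ΔG − c·ΔT) = (−¥134.856 trillion) / 0.792 ≈ −¥170 trillion.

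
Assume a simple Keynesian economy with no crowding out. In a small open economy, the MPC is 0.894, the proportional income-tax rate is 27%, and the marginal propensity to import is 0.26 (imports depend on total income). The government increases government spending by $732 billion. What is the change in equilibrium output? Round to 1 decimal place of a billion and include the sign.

+$1,205.2 billion

Spending multiplier = 1/(1 − c(1−t) + m) = 1/(1 − 0.894×0.73 + 0.26) = 1/0.60738 ≈ 1.646.
ΔY = k × ΔG = (+$732 billion) / 0.60738 ≈ +$1,205.2 billion.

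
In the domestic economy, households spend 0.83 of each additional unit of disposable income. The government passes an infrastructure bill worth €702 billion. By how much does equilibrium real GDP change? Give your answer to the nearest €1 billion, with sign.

+€4,129 billion

Spending multiplier = 1/(1 − MPC) = 1/(1 − 0.83) = 1/0.17 ≈ 5.882.
ΔY = k × ΔG = (+€702 billion) / 0.17 ≈ +€4,129 billion.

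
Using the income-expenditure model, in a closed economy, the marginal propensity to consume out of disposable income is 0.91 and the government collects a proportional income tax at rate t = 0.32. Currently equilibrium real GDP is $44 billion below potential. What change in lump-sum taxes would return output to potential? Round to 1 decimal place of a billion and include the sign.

−$18.4 billion

Spending multiplier = 1/(1 − c(1−t)) = 1/(1 − 0.91×0.68) = 1/0.3812 ≈ 2.623.
Tax multiplier = −c·k = −0.91/0.3812 ≈ −2.387. Need ΔY = +$44 billion, so ΔT = ΔY/(−c·k) = −(+$44 billion) × 0.3812 / 0.91 ≈ −$18.4 billion.
The government should cut lump-sum taxes by $18.4 billion.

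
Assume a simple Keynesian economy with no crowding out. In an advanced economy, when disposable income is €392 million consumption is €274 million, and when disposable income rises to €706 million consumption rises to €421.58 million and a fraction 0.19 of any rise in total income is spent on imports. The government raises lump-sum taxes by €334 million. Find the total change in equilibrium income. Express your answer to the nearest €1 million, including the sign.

−€218 million

MPC = ΔC/ΔYd = (421.58 − 274)/(706 − 392) = 147.58/314 = 0.47.
A lump-sum tax change of +€334 million shifts disposable income by −€334 million; first-round consumption changes by −c × ΔT = −0.47 × (+€334 million) = −€156.98 million.
Expenditure multiplier = 1/(1 − c + m) = 1/(1 − 0.47 + 0.19) = 1/0.72 ≈ 1.389.
The tax multiplier is −c × k ≈ −0.653, so ΔY = k × (−c·ΔT) = (−€156.98 million) / 0.72 ≈ −€218 million.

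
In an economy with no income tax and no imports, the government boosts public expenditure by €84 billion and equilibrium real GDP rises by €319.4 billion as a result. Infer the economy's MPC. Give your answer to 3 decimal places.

0.737

Implied spending multiplier k = ΔY/ΔG = 319.4/84 ≈ 3.8024.
Since k = 1/(1 − MPC), MPC = 1 − 1/k = 1 − ΔG/ΔY = 1 − 84/319.4 ≈ 0.737.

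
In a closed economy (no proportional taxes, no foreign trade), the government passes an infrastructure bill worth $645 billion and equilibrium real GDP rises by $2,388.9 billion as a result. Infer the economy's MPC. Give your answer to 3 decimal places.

Implied spending multiplier k = ΔY/ΔG = 2,388.9/645 ≈ 3.7037.
Since k = 1/(1 − MPC), MPC = 1 − 1/k = 1 − ΔG/ΔY = 1 − 645/2,388.9 ≈ 0.730.

0.730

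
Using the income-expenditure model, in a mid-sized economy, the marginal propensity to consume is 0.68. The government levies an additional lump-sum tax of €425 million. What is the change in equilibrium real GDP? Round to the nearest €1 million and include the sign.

−€903 million

A lump-sum tax change of +€425 million shifts disposable income by −€425 million; first-round consumption changes by −c × ΔT = −0.68 × (+€425 million) = −€289 million.
Expenditure multiplier = 1/(1 − MPC) = 1/(1 − 0.68) = 1/0.32 = 3.125.
The tax multiplier is −c × k = −2.125, so ΔY = k × (−c·ΔT) = (−€289 million) / 0.32 ≈ −€903 million.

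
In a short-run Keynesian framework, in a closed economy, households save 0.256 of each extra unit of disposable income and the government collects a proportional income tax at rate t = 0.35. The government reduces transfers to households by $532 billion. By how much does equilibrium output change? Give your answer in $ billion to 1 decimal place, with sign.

MPC = 1 − MPS = 1 − 0.256 = 0.744.
The transfer change shifts disposable income by −$532 billion, so first-round consumption changes by c·ΔTR = 0.744 × (−$532 billion) = −$395.808 billion.
Expenditure multiplier = 1/(1 − c(1−t)) = 1/(1 − 0.744×0.65) = 1/0.5164 ≈ 1.936.
The transfer multiplier is c × k ≈ 1.441, so ΔY = k × (c·ΔTR) = (−$395.808 billion) / 0.5164 ≈ −$766.5 billion.

−$766.5 billion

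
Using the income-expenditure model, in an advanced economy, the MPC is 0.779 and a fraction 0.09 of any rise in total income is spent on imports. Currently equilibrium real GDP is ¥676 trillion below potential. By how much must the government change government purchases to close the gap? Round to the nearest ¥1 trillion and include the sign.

+¥210 trillion

Spending multiplier = 1/(1 − c + m) = 1/(1 − 0.779 + 0.09) = 1/0.311 ≈ 3.215.
Need ΔY = +¥676 trillion, so ΔG = ΔY/k = (+¥676 trillion) × 0.311 ≈ +¥210 trillion.
The government should increase government purchases by ¥210 trillion.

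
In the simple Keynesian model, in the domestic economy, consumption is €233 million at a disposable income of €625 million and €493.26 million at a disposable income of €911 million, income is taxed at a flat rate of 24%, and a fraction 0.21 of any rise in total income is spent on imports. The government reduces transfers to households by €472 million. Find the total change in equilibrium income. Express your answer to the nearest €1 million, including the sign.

MPC = ΔC/ΔYd = (493.26 − 233)/(911 − 625) = 260.26/286 = 0.91.
The transfer change shifts disposable income by −€472 million, so first-round consumption changes by c·ΔTR = 0.91 × (−€472 million) = −€429.52 million.
Expenditure multiplier = 1/(1 − c(1−t) + m) = 1/(1 − 0.91×0.76 + 0.21) = 1/0.5184 ≈ 1.929.
The transfer multiplier is c × k ≈ 1.755, so ΔY = k × (c·ΔTR) = (−€429.52 million) / 0.5184 ≈ −€829 million.

−€829 million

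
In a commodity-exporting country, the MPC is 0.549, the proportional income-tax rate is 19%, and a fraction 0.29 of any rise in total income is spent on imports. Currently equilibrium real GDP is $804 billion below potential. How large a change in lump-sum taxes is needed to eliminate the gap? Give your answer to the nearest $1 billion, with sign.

−$1,238 billion

Spending multiplier = 1/(1 − c(1−t) + m) = 1/(1 − 0.549×0.81 + 0.29) = 1/0.84531 ≈ 1.183.
Tax multiplier = −c·k = −0.549/0.84531 ≈ −0.649. Need ΔY = +$804 billion, so ΔT = ΔY/(−c·k) = −(+$804 billion) × 0.84531 / 0.549 ≈ −$1,238 billion.
The government should cut lump-sum taxes by $1,238 billion.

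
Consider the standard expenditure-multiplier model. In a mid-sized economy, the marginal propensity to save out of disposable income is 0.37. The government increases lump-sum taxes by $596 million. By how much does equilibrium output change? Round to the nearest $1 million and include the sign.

MPC = 1 − MPS = 1 − 0.37 = 0.63.
A lump-sum tax change of +$596 million shifts disposable income by −$596 million; first-round consumption changes by −c × ΔT = −0.63 × (+$596 million) = −$375.48 million.
Expenditure multiplier = 1/(1 − MPC) = 1/(1 − 0.63) = 1/0.37 ≈ 2.703.
The tax multiplier is −c × k ≈ −1.703, so ΔY = k × (−c·ΔT) = (−$375.48 million) / 0.37 ≈ −$1,015 million.

−$1,015 million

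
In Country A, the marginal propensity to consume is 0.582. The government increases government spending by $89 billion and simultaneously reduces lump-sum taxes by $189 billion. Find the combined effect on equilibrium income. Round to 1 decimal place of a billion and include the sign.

Expenditure multiplier = 1/(1 − MPC) = 1/(1 − 0.582) = 1/0.418 ≈ 2.392.
ΔG contributes k·ΔG = (+$89 billion) / 0.418 ≈ +$212.9 billion.
ΔT of −$189 billion changes first-round spending by −c·ΔT = +$109.998 billion, contributing k·(−c·ΔT) = (+$109.998 billion) / 0.418 ≈ +$263.2 billion.
Net ΔY = k(ΔG − c·ΔT) = (+$198.998 billion) / 0.418 ≈ +$476.1 billion.

+$476.1 billion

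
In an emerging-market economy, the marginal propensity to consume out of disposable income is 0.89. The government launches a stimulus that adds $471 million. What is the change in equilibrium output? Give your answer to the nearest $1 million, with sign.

+$4,282 million

Expenditure multiplier = 1/(1 − MPC) = 1/(1 − 0.89) = 1/0.11 ≈ 9.091.
ΔY = k × ΔG = (+$471 million) / 0.11 ≈ +$4,282 million.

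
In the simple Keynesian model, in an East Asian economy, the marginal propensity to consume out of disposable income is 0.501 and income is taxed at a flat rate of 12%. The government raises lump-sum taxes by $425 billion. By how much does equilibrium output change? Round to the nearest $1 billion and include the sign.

−$381 billion

A lump-sum tax change of +$425 billion shifts disposable income by −$425 billion; first-round consumption changes by −c × ΔT = −0.501 × (+$425 billion) = −$212.925 billion.
Expenditure multiplier = 1/(1 − c(1−t)) = 1/(1 − 0.501×0.88) = 1/0.55912 ≈ 1.789.
The tax multiplier is −c × k ≈ −0.896, so ΔY = k × (−c·ΔT) = (−$212.925 billion) / 0.55912 ≈ −$381 billion.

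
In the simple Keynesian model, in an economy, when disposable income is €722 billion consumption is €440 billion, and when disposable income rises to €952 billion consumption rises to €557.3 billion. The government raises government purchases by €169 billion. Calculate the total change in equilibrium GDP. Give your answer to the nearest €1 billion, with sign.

MPC = ΔC/ΔYd = (557.3 − 440)/(952 − 722) = 117.3/230 = 0.51.
Government-spending multiplier = 1/(1 − MPC) = 1/(1 − 0.51) = 1/0.49 ≈ 2.041.
ΔY = k × ΔG = (+€169 billion) / 0.49 ≈ +€345 billion.

+€345 billion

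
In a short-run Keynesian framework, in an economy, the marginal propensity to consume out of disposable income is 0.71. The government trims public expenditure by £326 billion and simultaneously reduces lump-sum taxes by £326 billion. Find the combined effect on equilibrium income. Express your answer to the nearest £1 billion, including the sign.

−£326 billion

Expenditure multiplier = 1/(1 − MPC) = 1/(1 − 0.71) = 1/0.29 ≈ 3.448.
ΔG contributes k·ΔG = (−£326 billion) / 0.29 ≈ −£1,124.1 billion.
ΔT of −£326 billion changes first-round spending by −c·ΔT = +£231.46 billion, contributing k·(−c·ΔT) = (+£231.46 billion) / 0.29 ≈ +£798.1 billion.
With ΔG = ΔT and no other leakages, the balanced-budget multiplier is 1, so ΔY = ΔG = −£326 billion.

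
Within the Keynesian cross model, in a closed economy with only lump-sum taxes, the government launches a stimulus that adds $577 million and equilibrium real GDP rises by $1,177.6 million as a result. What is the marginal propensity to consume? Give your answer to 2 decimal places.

0.51

Implied spending multiplier k = ΔY/ΔG = 1,177.6/577 ≈ 2.0409.
Since k = 1/(1 − MPC), MPC = 1 − 1/k = 1 − ΔG/ΔY = 1 − 577/1,177.6 ≈ 0.51.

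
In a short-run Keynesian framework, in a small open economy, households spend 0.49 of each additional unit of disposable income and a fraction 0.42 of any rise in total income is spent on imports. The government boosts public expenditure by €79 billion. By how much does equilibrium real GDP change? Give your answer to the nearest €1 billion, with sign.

+€85 billion

Spending multiplier = 1/(1 − c + m) = 1/(1 − 0.49 + 0.42) = 1/0.93 ≈ 1.075.
ΔY = k × ΔG = (+€79 billion) / 0.93 ≈ +€85 billion.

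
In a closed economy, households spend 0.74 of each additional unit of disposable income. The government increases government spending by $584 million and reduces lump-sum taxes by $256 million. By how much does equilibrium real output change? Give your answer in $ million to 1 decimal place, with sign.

Expenditure multiplier = 1/(1 − MPC) = 1/(1 − 0.74) = 1/0.26 ≈ 3.846.
ΔG contributes k·ΔG = (+$584 million) / 0.26 ≈ +$2,246.2 million.
ΔT of −$256 million changes first-round spending by −c·ΔT = +$189.44 million, contributing k·(−c·ΔT) = (+$189.44 million) / 0.26 ≈ +$728.6 million.
Net ΔY = k(ΔG − c·ΔT) = (+$773.44 million) / 0.26 ≈ +$2,974.8 million.

+$2,974.8 million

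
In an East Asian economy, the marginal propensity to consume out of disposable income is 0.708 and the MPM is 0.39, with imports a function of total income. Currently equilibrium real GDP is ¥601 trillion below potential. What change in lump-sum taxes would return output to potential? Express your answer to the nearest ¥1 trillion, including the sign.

−¥579 trillion

Spending multiplier = 1/(1 − c + m) = 1/(1 − 0.708 + 0.39) = 1/0.682 ≈ 1.466.
Tax multiplier = −c·k = −0.708/0.682 ≈ −1.038. Need ΔY = +¥601 trillion, so ΔT = ΔY/(−c·k) = −(+¥601 trillion) × 0.682 / 0.708 ≈ −¥579 trillion.
The government should cut lump-sum taxes by ¥579 trillion.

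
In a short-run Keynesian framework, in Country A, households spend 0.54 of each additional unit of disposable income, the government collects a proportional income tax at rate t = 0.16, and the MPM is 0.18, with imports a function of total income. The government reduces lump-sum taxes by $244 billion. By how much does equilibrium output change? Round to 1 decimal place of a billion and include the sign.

+$181.4 billion

A lump-sum tax change of −$244 billion shifts disposable income by +$244 billion; first-round consumption changes by −c × ΔT = −0.54 × (−$244 billion) = +$131.76 billion.
Expenditure multiplier = 1/(1 − c(1−t) + m) = 1/(1 − 0.54×0.84 + 0.18) = 1/0.7264 ≈ 1.377.
The tax multiplier is −c × k ≈ −0.743, so ΔY = k × (−c·ΔT) = (+$131.76 billion) / 0.7264 ≈ +$181.4 billion.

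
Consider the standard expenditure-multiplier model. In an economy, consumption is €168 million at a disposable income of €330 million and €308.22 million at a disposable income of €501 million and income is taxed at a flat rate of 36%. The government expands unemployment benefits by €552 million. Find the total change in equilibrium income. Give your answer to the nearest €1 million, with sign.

+€953 million

MPC = ΔC/ΔYd = (308.22 − 168)/(501 − 330) = 140.22/171 = 0.82.
The transfer change shifts disposable income by +€552 million, so first-round consumption changes by c·ΔTR = 0.82 × (+€552 million) = +€452.64 million.
Expenditure multiplier = 1/(1 − c(1−t)) = 1/(1 − 0.82×0.64) = 1/0.4752 ≈ 2.104.
The transfer multiplier is c × k ≈ 1.726, so ΔY = k × (c·ΔTR) = (+€452.64 million) / 0.4752 ≈ +€953 million.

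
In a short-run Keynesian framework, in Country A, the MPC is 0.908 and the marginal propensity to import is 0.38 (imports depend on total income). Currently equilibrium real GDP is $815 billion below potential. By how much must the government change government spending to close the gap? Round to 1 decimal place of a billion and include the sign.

+$384.7 billion

Spending multiplier = 1/(1 − c + m) = 1/(1 − 0.908 + 0.38) = 1/0.472 ≈ 2.119.
Need ΔY = +$815 billion, so ΔG = ΔY/k = (+$815 billion) × 0.472 ≈ +$384.7 billion.
The government should increase government spending by $384.7 billion.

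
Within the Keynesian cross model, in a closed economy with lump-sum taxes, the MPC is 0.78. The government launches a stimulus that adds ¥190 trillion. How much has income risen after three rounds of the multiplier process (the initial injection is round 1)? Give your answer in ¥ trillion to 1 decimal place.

¥453.8 trillion

Round 1 adds ΔG = ¥190 trillion; each later round is MPC = 0.78 times the previous.
After 3 rounds: 190 + 148.2 + 115.596 = ΔG·(1 − c^3)/(1 − c) = 190 × (1 − 0.474552)/0.22 ≈ ¥453.8 trillion.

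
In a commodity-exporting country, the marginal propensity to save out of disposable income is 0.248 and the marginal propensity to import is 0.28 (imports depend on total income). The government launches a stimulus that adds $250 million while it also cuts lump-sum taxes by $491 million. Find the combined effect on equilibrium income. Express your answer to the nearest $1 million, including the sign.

+$1,173 million

MPC = 1 − MPS = 1 − 0.248 = 0.752.
Expenditure multiplier = 1/(1 − c + m) = 1/(1 − 0.752 + 0.28) = 1/0.528 ≈ 1.894.
ΔG contributes k·ΔG = (+$250 million) / 0.528 ≈ +$473.5 million.
ΔT of −$491 million changes first-round spending by −c·ΔT = +$369.232 million, contributing k·(−c·ΔT) = (+$369.232 million) / 0.528 ≈ +$699.3 million.
Net ΔY = k(ΔG − c·ΔT) = (+$619.232 million) / 0.528 ≈ +$1,173 million.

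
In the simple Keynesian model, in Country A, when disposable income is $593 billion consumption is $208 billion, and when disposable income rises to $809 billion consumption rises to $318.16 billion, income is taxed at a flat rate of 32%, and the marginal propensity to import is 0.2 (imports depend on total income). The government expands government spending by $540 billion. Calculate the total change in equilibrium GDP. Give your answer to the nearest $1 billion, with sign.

MPC = ΔC/ΔYd = (318.16 − 208)/(809 − 593) = 110.16/216 = 0.51.
Expenditure multiplier = 1/(1 − c(1−t) + m) = 1/(1 − 0.51×0.68 + 0.2) = 1/0.8532 ≈ 1.172.
ΔY = k × ΔG = (+$540 billion) / 0.8532 ≈ +$633 billion.

+$633 billion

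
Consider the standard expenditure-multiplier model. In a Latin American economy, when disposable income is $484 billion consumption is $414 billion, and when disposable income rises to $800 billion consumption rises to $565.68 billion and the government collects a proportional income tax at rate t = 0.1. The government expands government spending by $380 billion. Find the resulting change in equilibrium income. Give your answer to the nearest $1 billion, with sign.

+$669 billion

MPC = ΔC/ΔYd = (565.68 − 414)/(800 − 484) = 151.68/316 = 0.48.
Spending multiplier = 1/(1 − c(1−t)) = 1/(1 − 0.48×0.9) = 1/0.568 ≈ 1.761.
ΔY = k × ΔG = (+$380 billion) / 0.568 ≈ +$669 billion.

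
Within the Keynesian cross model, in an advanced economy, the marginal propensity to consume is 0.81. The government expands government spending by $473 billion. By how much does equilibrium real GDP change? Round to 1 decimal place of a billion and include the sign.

Expenditure multiplier = 1/(1 − MPC) = 1/(1 − 0.81) = 1/0.19 ≈ 5.263.
ΔY = k × ΔG = (+$473 billion) / 0.19 ≈ +$2,489.5 billion.

+$2,489.5 billion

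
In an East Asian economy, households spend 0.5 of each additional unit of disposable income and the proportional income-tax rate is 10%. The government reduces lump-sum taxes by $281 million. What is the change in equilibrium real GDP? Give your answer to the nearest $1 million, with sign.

+$255 million

A lump-sum tax change of −$281 million shifts disposable income by +$281 million; first-round consumption changes by −c × ΔT = −0.5 × (−$281 million) = +$140.5 million.
Expenditure multiplier = 1/(1 − c(1−t)) = 1/(1 − 0.5×0.9) = 1/0.55 ≈ 1.818.
The tax multiplier is −c × k ≈ −0.909, so ΔY = k × (−c·ΔT) = (+$140.5 million) / 0.55 ≈ +$255 million.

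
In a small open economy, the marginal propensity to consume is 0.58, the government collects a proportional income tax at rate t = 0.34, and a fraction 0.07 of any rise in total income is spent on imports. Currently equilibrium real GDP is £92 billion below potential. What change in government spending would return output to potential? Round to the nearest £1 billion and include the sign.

Spending multiplier = 1/(1 − c(1−t) + m) = 1/(1 − 0.58×0.66 + 0.07) = 1/0.6872 ≈ 1.455.
Need ΔY = +£92 billion, so ΔG = ΔY/k = (+£92 billion) × 0.6872 ≈ +£63 billion.
The government should increase government spending by £63 billion.

+£63 billion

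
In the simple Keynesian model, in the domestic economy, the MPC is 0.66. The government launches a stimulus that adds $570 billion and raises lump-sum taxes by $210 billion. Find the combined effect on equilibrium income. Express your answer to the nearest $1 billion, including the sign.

Expenditure multiplier = 1/(1 − MPC) = 1/(1 − 0.66) = 1/0.34 ≈ 2.941.
ΔG contributes k·ΔG = (+$570 billion) / 0.34 ≈ +$1,676.5 billion.
ΔT of +$210 billion changes first-round spending by −c·ΔT = −$138.6 billion, contributing k·(−c·ΔT) = (−$138.6 billion) / 0.34 ≈ −$407.6 billion.
Net ΔY = k(ΔG − c·ΔT) = (+$431.4 billion) / 0.34 ≈ +$1,269 billion.

+$1,269 billion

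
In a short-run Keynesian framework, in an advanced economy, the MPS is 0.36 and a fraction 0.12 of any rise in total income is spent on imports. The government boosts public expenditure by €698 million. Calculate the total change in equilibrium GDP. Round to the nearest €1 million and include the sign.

+€1,454 million

MPC = 1 − MPS = 1 − 0.36 = 0.64.
Government-spending multiplier = 1/(1 − c + m) = 1/(1 − 0.64 + 0.12) = 1/0.48 ≈ 2.083.
ΔY = k × ΔG = (+€698 million) / 0.48 ≈ +€1,454 million.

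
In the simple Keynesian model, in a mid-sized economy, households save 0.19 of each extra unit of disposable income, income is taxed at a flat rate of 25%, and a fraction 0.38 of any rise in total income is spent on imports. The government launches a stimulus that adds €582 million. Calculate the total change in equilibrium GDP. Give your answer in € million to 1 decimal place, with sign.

MPC = 1 − MPS = 1 − 0.19 = 0.81.
Government-spending multiplier = 1/(1 − c(1−t) + m) = 1/(1 − 0.81×0.75 + 0.38) = 1/0.7725 ≈ 1.294.
ΔY = k × ΔG = (+€582 million) / 0.7725 ≈ +€753.4 million.

+€753.4 million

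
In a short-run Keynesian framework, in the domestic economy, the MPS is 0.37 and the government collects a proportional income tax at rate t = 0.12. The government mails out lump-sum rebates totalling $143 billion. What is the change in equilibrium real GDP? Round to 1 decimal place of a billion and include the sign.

MPC = 1 − MPS = 1 − 0.37 = 0.63.
A lump-sum tax change of −$143 billion shifts disposable income by +$143 billion; first-round consumption changes by −c × ΔT = −0.63 × (−$143 billion) = +$90.09 billion.
Expenditure multiplier = 1/(1 − c(1−t)) = 1/(1 − 0.63×0.88) = 1/0.4456 ≈ 2.244.
The tax multiplier is −c × k ≈ −1.414, so ΔY = k × (−c·ΔT) = (+$90.09 billion) / 0.4456 ≈ +$202.2 billion.

+$202.2 billion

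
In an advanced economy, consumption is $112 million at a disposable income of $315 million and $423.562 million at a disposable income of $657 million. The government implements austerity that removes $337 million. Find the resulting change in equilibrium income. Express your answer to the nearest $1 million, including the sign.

−$3,787 million

MPC = ΔC/ΔYd = (423.562 − 112)/(657 − 315) = 311.562/342 = 0.911.
Expenditure multiplier = 1/(1 − MPC) = 1/(1 − 0.911) = 1/0.089 ≈ 11.236.
ΔY = k × ΔG = (−$337 million) / 0.089 ≈ −$3,787 million.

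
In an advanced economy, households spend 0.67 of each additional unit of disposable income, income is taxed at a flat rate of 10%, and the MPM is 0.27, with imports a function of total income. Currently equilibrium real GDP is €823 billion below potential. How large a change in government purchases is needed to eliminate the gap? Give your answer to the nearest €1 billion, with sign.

+€549 billion

Spending multiplier = 1/(1 − c(1−t) + m) = 1/(1 − 0.67×0.9 + 0.27) = 1/0.667 ≈ 1.499.
Need ΔY = +€823 billion, so ΔG = ΔY/k = (+€823 billion) × 0.667 ≈ +€549 billion.
The government should increase government purchases by €549 billion.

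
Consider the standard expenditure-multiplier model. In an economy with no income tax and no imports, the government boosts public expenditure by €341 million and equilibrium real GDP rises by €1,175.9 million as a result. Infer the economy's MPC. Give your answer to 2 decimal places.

Implied spending multiplier k = ΔY/ΔG = 1,175.9/341 ≈ 3.4484.
Since k = 1/(1 − MPC), MPC = 1 − 1/k = 1 − ΔG/ΔY = 1 − 341/1,175.9 ≈ 0.71.

0.71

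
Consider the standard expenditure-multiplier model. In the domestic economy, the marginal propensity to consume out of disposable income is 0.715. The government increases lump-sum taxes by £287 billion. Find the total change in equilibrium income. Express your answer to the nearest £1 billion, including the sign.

A lump-sum tax change of +£287 billion shifts disposable income by −£287 billion; first-round consumption changes by −c × ΔT = −0.715 × (+£287 billion) = −£205.205 billion.
Expenditure multiplier = 1/(1 − MPC) = 1/(1 − 0.715) = 1/0.285 ≈ 3.509.
The tax multiplier is −c × k ≈ −2.509, so ΔY = k × (−c·ΔT) = (−£205.205 billion) / 0.285 ≈ −£720 billion.

−£720 billion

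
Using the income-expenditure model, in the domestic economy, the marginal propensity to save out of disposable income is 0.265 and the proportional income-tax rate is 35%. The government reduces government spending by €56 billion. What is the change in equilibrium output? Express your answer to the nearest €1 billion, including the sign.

MPC = 1 − MPS = 1 − 0.265 = 0.735.
Spending multiplier = 1/(1 − c(1−t)) = 1/(1 − 0.735×0.65) = 1/0.52225 ≈ 1.915.
ΔY = k × ΔG = (−€56 billion) / 0.52225 ≈ −€107 billion.

−€107 billion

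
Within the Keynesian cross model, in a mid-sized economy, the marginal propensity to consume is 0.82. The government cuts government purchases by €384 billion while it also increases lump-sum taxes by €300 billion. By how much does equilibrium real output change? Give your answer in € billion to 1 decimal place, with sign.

−€3,500.0 billion

Expenditure multiplier = 1/(1 − MPC) = 1/(1 − 0.82) = 1/0.18 ≈ 5.556.
ΔG contributes k·ΔG = (−€384 billion) / 0.18 ≈ −€2,133.3 billion.
ΔT of +€300 billion changes first-round spending by −c·ΔT = −€246 billion, contributing k·(−c·ΔT) = (−€246 billion) / 0.18 ≈ −€1,366.7 billion.
Net ΔY = k(ΔG − c·ΔT) = (−€630 billion) / 0.18 = −€3,500 billion.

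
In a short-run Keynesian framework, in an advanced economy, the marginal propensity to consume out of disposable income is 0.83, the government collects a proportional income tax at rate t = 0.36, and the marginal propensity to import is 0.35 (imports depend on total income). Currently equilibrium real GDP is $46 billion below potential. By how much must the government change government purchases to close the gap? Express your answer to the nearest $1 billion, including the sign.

Spending multiplier = 1/(1 − c(1−t) + m) = 1/(1 − 0.83×0.64 + 0.35) = 1/0.8188 ≈ 1.221.
Need ΔY = +$46 billion, so ΔG = ΔY/k = (+$46 billion) × 0.8188 ≈ +$38 billion.
The government should increase government purchases by $38 billion.

+$38 billion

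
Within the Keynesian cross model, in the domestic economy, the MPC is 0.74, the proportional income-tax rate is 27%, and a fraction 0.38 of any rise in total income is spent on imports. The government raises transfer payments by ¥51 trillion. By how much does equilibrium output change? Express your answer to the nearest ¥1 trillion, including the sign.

The transfer change shifts disposable income by +¥51 trillion, so first-round consumption changes by c·ΔTR = 0.74 × (+¥51 trillion) = +¥37.74 trillion.
Expenditure multiplier = 1/(1 − c(1−t) + m) = 1/(1 − 0.74×0.73 + 0.38) = 1/0.8398 ≈ 1.191.
The transfer multiplier is c × k ≈ 0.881, so ΔY = k × (c·ΔTR) = (+¥37.74 trillion) / 0.8398 ≈ +¥45 trillion.

+¥45 trillion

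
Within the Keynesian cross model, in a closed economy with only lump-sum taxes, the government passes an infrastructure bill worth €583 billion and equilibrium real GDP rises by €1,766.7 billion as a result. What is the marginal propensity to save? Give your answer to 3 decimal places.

0.330

Implied spending multiplier k = ΔY/ΔG = 1,766.7/583 ≈ 3.0304.
Since k = 1/(1 − MPC), MPC = 1 − 1/k = 1 − ΔG/ΔY = 1 − 583/1,766.7 ≈ 0.670.
MPS = 1 − MPC = 0.330.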